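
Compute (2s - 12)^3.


Expand (2s - 12)^3 by repeated multiplication:
  (2s - 12)^2 = 4s^2 - 48s + 144
= 8s^3 - 144s^2 + 864s - 1728


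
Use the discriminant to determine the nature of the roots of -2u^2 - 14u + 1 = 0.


D = b^2 - 4ac = (-14)^2 - 4(-2)(1) = 196 + 8 = 204
Since D > 0: two distinct irrational roots


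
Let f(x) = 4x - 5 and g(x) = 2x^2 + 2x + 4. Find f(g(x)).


Substitute g(x) into f:
f(g(x)) = 4*(2x^2 + 2x + 4) + (-5)
Expand and combine: 8x^2 + 8x + 11


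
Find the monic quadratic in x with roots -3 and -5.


p(x) = (x + 3)(x + 5)
Expand: x^2 + 8x + 15


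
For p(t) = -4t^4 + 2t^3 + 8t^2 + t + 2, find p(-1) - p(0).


p(-1) = 3
p(0) = 2
p(-1) - p(0) = 3 - 2 = 1


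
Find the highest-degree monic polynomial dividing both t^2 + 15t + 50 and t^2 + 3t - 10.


Factor each:
  t^2 + 15t + 50 = (t + 5)(t + 10)
  t^2 + 3t - 10 = (t + 5)(t - 2)
Common monic factor: t + 5


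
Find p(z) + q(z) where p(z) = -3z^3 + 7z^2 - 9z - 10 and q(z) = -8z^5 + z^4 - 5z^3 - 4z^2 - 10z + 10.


Align terms by degree and add:
  -3z^3 + 7z^2 - 9z - 10
  -8z^5 + z^4 - 5z^3 - 4z^2 - 10z + 10
= -8z^5 + z^4 - 8z^3 + 3z^2 - 19z


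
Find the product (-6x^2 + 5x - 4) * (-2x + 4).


Distribute each term of the first polynomial:
  (-6x^2)(-2x + 4) = 12x^3 - 24x^2
  (5x)(-2x + 4) = -10x^2 + 20x
  (-4)(-2x + 4) = 8x - 16
Sum: 12x^3 - 34x^2 + 28x - 16


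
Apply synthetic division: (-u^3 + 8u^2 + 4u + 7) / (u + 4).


Synthetic division with c = -4. Coefficients: -1, 8, 4, 7
Bring down -1.
  -1 * -4 = 4; 4 + 8 = 12
  12 * -4 = -48; -48 + 4 = -44
  -44 * -4 = 176; 176 + 7 = 183
Quotient: -u^2 + 12u - 44, Remainder: 183


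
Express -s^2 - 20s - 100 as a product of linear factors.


Roots satisfy r1 + r2 = -b/a = -20 and r1*r2 = c/a = 100.
So r1 = -10, r2 = -10.
-s^2 - 20s - 100 = -(s - r1)(s - r2) = -(s + 10)(s + 10)


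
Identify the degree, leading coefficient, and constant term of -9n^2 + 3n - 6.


Highest power of n is 2, with coefficient -9. Constant term is -6.
Degree = 2, leading coefficient = -9, constant term = -6


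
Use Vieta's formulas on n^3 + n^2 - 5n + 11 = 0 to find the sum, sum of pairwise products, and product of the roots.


Monic cubic n^3+bn^2+cn+d=0: sum=-b, pairwise sum=c, product=-d.
b=1, c=-5, d=11
r1+r2+r3 = -1
r1r2+r1r3+r2r3 = -5
r1r2r3 = -11


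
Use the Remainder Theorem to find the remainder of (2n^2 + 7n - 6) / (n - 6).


By the Remainder Theorem, the remainder equals p(6):
  2*(6)^2 = 72
  7*(6)^1 = 42
  constant: -6
Sum: 72 + 42 - 6 = 108


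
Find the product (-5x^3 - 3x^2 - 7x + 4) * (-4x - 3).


Distribute each term of the first polynomial:
  (-5x^3)(-4x - 3) = 20x^4 + 15x^3
  (-3x^2)(-4x - 3) = 12x^3 + 9x^2
  (-7x)(-4x - 3) = 28x^2 + 21x
  (4)(-4x - 3) = -16x - 12
Sum: 20x^4 + 27x^3 + 37x^2 + 5x - 12


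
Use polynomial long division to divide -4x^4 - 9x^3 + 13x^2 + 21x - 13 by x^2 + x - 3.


(-4x^4 - 9x^3 + 13x^2 + 21x - 13) / (x^2 + x - 3)
Step 1: -4x^2 * (x^2 + x - 3) = -4x^4 - 4x^3 + 12x^2; subtract.
Step 2: -5x * (x^2 + x - 3) = -5x^3 - 5x^2 + 15x; subtract.
Step 3: 6 * (x^2 + x - 3) = 6x^2 + 6x - 18; subtract.
Quotient: -4x^2 - 5x + 6, Remainder: 5


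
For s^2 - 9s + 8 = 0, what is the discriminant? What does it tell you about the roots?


D = b^2 - 4ac = (-9)^2 - 4(1)(8) = 81 - 32 = 49
Since D > 0: two distinct rational roots


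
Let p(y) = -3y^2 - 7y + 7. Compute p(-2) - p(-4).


p(-2) = 9
p(-4) = -13
p(-2) - p(-4) = 9 + 13 = 22


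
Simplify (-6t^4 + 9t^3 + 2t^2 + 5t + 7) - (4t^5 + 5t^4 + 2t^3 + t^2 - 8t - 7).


Distribute the minus sign:
  (-6t^4 + 9t^3 + 2t^2 + 5t + 7)
- (4t^5 + 5t^4 + 2t^3 + t^2 - 8t - 7)
Negate second polynomial: -4t^5 - 5t^4 - 2t^3 - t^2 + 8t + 7
Add: -4t^5 - 11t^4 + 7t^3 + t^2 + 13t + 14


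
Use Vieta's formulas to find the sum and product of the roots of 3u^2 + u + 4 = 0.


For au^2+bu+c=0: sum = -b/a, product = c/a.
a=3, b=1, c=4
Sum = -(1)/3 = -1/3
Product = (4)/3 = 4/3


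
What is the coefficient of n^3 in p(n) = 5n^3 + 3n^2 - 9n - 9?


Read off the coefficient of n^3: 5


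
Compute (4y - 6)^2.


Expand (4y - 6)^2 by repeated multiplication:
= 16y^2 - 48y + 36


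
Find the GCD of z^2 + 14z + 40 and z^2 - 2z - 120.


Factor each:
  z^2 + 14z + 40 = (z + 10)(z + 4)
  z^2 - 2z - 120 = (z + 10)(z - 12)
Common monic factor: z + 10


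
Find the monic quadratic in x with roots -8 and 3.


p(x) = (x + 8)(x - 3)
Expand: x^2 + 5x - 24


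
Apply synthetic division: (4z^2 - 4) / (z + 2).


Synthetic division with c = -2. Coefficients: 4, 0, -4
Bring down 4.
  4 * -2 = -8; -8 + 0 = -8
  -8 * -2 = 16; 16 - 4 = 12
Quotient: 4z - 8, Remainder: 12


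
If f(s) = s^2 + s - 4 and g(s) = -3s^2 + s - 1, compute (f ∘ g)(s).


Substitute g(s) into f:
f(g(s)) = 1*(-3s^2 + s - 1)^2 + 1*(-3s^2 + s - 1) + (-4)
(-3s^2 + s - 1)^2 = 9s^4 - 6s^3 + 7s^2 - 2s + 1
Expand and combine: 9s^4 - 6s^3 + 4s^2 - s - 4


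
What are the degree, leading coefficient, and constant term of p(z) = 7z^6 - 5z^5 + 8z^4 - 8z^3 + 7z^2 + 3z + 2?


Highest power of z is 6, with coefficient 7. Constant term is 2.
Degree = 6, leading coefficient = 7, constant term = 2


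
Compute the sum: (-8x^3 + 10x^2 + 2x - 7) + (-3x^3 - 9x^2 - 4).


Align terms by degree and add:
  -8x^3 + 10x^2 + 2x - 7
  -3x^3 - 9x^2 - 4
= -11x^3 + x^2 + 2x - 11


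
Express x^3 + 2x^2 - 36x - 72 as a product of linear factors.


Try integer roots (divisors of -72). x=-6: p(-6)=0.
Divide out (x + 6): quotient is x^2 - 4x - 12.
Factor the quadratic: (x + 2)(x - 6)
Result: (x + 6)(x + 2)(x - 6)


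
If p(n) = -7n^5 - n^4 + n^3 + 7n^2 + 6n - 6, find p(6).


Using direct substitution:
  -7 * (6)^5 = -54432
  -1 * (6)^4 = -1296
  1 * (6)^3 = 216
  7 * (6)^2 = 252
  6 * (6)^1 = 36
  constant: -6
Sum = -54432 - 1296 + 216 + 252 + 36 - 6 = -55230


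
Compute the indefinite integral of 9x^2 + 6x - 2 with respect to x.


Reverse power rule on each term:
  ∫ 9x^2 dx = 3x^3
  ∫ 6x dx = 3x^2
  ∫ -2 dx = -2x
F(x) = 3x^3 + 3x^2 - 2x + C


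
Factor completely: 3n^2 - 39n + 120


Roots satisfy r1 + r2 = -b/a = 13 and r1*r2 = c/a = 40.
So r1 = 8, r2 = 5.
3n^2 - 39n + 120 = 3(n - r1)(n - r2) = 3(n - 8)(n - 5)


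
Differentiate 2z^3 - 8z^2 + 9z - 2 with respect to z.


Apply the power rule term by term:
  d/dz(2z^3) = 6z^2
  d/dz(-8z^2) = -16z
  d/dz(9z) = 9
  d/dz(-2) = 0
p'(z) = 6z^2 - 16z + 9


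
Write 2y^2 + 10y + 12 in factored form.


Roots satisfy r1 + r2 = -b/a = -5 and r1*r2 = c/a = 6.
So r1 = -2, r2 = -3.
2y^2 + 10y + 12 = 2(y - r1)(y - r2) = 2(y + 2)(y + 3)


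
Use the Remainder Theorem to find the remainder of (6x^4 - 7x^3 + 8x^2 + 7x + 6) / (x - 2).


By the Remainder Theorem, the remainder equals p(2):
  6*(2)^4 = 96
  -7*(2)^3 = -56
  8*(2)^2 = 32
  7*(2)^1 = 14
  constant: 6
Sum: 96 - 56 + 32 + 14 + 6 = 92


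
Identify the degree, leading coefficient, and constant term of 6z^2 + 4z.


Highest power of z is 2, with coefficient 6. Constant term is 0.
Degree = 2, leading coefficient = 6, constant term = 0


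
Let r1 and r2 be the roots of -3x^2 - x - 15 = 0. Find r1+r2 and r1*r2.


For ax^2+bx+c=0: sum = -b/a, product = c/a.
a=-3, b=-1, c=-15
Sum = -(-1)/-3 = -1/3
Product = (-15)/-3 = 5


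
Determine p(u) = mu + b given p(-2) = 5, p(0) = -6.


p(u) = mu + b. Using p(-2)=5, p(0)=-6:
m = (5 + 6)/(-2) = 11/-2 = -11/2
b = 5 - m*(-2) = 5 - 11 = -6
p(u) = -(11/2)u - 6


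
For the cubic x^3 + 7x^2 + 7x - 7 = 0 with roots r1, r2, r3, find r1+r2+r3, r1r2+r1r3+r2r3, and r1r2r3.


Monic cubic x^3+bx^2+cx+d=0: sum=-b, pairwise sum=c, product=-d.
b=7, c=7, d=-7
r1+r2+r3 = -7
r1r2+r1r3+r2r3 = 7
r1r2r3 = 7


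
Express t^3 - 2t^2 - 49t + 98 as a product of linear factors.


Try integer roots (divisors of 98). t=7: p(7)=0.
Divide out (t - 7): quotient is t^2 + 5t - 14.
Factor the quadratic: (t + 7)(t - 2)
Result: (t - 7)(t + 7)(t - 2)


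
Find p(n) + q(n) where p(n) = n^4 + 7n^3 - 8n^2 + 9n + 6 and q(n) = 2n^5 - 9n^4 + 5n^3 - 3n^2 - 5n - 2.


Align terms by degree and add:
  n^4 + 7n^3 - 8n^2 + 9n + 6
+ 2n^5 - 9n^4 + 5n^3 - 3n^2 - 5n - 2
= 2n^5 - 8n^4 + 12n^3 - 11n^2 + 4n + 4


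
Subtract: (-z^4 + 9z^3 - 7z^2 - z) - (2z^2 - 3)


Distribute the minus sign:
  (-z^4 + 9z^3 - 7z^2 - z)
- (2z^2 - 3)
Negate second polynomial: -2z^2 + 3
Add: -z^4 + 9z^3 - 9z^2 - z + 3


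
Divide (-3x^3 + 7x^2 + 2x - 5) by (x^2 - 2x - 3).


(-3x^3 + 7x^2 + 2x - 5) / (x^2 - 2x - 3)
Step 1: -3x * (x^2 - 2x - 3) = -3x^3 + 6x^2 + 9x; subtract.
Step 2: 1 * (x^2 - 2x - 3) = x^2 - 2x - 3; subtract.
Quotient: -3x + 1, Remainder: -5x - 2


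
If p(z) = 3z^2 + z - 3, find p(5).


Using direct substitution:
  3 * (5)^2 = 75
  1 * (5)^1 = 5
  constant: -3
Sum = 75 + 5 - 3 = 77


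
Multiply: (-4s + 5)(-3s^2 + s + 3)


Distribute each term of the first polynomial:
  (-4s)(-3s^2 + s + 3) = 12s^3 - 4s^2 - 12s
  (5)(-3s^2 + s + 3) = -15s^2 + 5s + 15
Sum: 12s^3 - 19s^2 - 7s + 15


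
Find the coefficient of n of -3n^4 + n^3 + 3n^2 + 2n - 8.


Read off the coefficient of n: 2


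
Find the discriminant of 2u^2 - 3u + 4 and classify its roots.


D = b^2 - 4ac = (-3)^2 - 4(2)(4) = 9 - 32 = -23
Since D < 0: two complex conjugate roots (no real roots)


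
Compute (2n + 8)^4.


Expand (2n + 8)^4 by repeated multiplication:
  (2n + 8)^2 = 4n^2 + 32n + 64
  (2n + 8)^3 = 8n^3 + 96n^2 + 384n + 512
= 16n^4 + 256n^3 + 1536n^2 + 4096n + 4096


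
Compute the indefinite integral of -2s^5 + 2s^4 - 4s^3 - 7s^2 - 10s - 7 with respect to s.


Reverse power rule on each term:
  ∫ -2s^5 ds = -(1/3)s^6
  ∫ 2s^4 ds = (2/5)s^5
  ∫ -4s^3 ds = -s^4
  ∫ -7s^2 ds = -(7/3)s^3
  ∫ -10s ds = -5s^2
  ∫ -7 ds = -7s
F(s) = -(1/3)s^6 + (2/5)s^5 - s^4 - (7/3)s^3 - 5s^2 - 7s + C


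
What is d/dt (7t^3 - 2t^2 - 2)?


Apply the power rule term by term:
  d/dt(7t^3) = 21t^2
  d/dt(-2t^2) = -4t
  d/dt(-2) = 0
p'(t) = 21t^2 - 4t


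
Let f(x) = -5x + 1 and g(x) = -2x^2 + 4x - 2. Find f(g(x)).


Substitute g(x) into f:
f(g(x)) = -5*(-2x^2 + 4x - 2) + 1
Expand and combine: 10x^2 - 20x + 11


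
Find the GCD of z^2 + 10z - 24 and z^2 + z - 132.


Factor each:
  z^2 + 10z - 24 = (z + 12)(z - 2)
  z^2 + z - 132 = (z + 12)(z - 11)
Common monic factor: z + 12


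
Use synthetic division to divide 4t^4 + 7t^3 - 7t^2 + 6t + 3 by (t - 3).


Synthetic division with c = 3. Coefficients: 4, 7, -7, 6, 3
Bring down 4.
  4 * 3 = 12; 12 + 7 = 19
  19 * 3 = 57; 57 - 7 = 50
  50 * 3 = 150; 150 + 6 = 156
  156 * 3 = 468; 468 + 3 = 471
Quotient: 4t^3 + 19t^2 + 50t + 156, Remainder: 471


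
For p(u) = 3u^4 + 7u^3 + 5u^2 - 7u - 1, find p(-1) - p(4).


p(-1) = 7
p(4) = 1267
p(-1) - p(4) = 7 - 1267 = -1260


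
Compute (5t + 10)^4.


Expand (5t + 10)^4 by repeated multiplication:
  (5t + 10)^2 = 25t^2 + 100t + 100
  (5t + 10)^3 = 125t^3 + 750t^2 + 1500t + 1000
= 625t^4 + 5000t^3 + 15000t^2 + 20000t + 10000


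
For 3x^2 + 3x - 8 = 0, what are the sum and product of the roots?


For ax^2+bx+c=0: sum = -b/a, product = c/a.
a=3, b=3, c=-8
Sum = -(3)/3 = -1
Product = (-8)/3 = -8/3


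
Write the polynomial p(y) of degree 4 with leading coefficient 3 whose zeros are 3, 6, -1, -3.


p(y) = 3(y - 3)(y - 6)(y + 1)(y + 3)
Expand: 3y^4 - 15y^3 - 45y^2 + 135y + 162


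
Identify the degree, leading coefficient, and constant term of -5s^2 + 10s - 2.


Highest power of s is 2, with coefficient -5. Constant term is -2.
Degree = 2, leading coefficient = -5, constant term = -2


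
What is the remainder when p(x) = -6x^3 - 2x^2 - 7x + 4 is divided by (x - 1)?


By the Remainder Theorem, the remainder equals p(1):
  -6*(1)^3 = -6
  -2*(1)^2 = -2
  -7*(1)^1 = -7
  constant: 4
Sum: -6 - 2 - 7 + 4 = -11


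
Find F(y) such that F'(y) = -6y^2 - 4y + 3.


Reverse power rule on each term:
  ∫ -6y^2 dy = -2y^3
  ∫ -4y dy = -2y^2
  ∫ 3 dy = 3y
F(y) = -2y^3 - 2y^2 + 3y + C


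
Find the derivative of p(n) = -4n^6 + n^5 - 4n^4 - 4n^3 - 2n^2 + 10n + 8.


Apply the power rule term by term:
  d/dn(-4n^6) = -24n^5
  d/dn(n^5) = 5n^4
  d/dn(-4n^4) = -16n^3
  d/dn(-4n^3) = -12n^2
  d/dn(-2n^2) = -4n
  d/dn(10n) = 10
  d/dn(8) = 0
p'(n) = -24n^5 + 5n^4 - 16n^3 - 12n^2 - 4n + 10


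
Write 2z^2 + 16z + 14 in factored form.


Roots satisfy r1 + r2 = -b/a = -8 and r1*r2 = c/a = 7.
So r1 = -1, r2 = -7.
2z^2 + 16z + 14 = 2(z - r1)(z - r2) = 2(z + 1)(z + 7)


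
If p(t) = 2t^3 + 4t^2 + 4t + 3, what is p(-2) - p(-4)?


p(-2) = -5
p(-4) = -77
p(-2) - p(-4) = -5 + 77 = 72


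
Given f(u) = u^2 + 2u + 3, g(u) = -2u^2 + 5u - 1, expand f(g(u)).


Substitute g(u) into f:
f(g(u)) = 1*(-2u^2 + 5u - 1)^2 + 2*(-2u^2 + 5u - 1) + 3
(-2u^2 + 5u - 1)^2 = 4u^4 - 20u^3 + 29u^2 - 10u + 1
Expand and combine: 4u^4 - 20u^3 + 25u^2 + 2


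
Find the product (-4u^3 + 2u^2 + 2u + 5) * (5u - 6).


Distribute each term of the first polynomial:
  (-4u^3)(5u - 6) = -20u^4 + 24u^3
  (2u^2)(5u - 6) = 10u^3 - 12u^2
  (2u)(5u - 6) = 10u^2 - 12u
  (5)(5u - 6) = 25u - 30
Sum: -20u^4 + 34u^3 - 2u^2 + 13u - 30


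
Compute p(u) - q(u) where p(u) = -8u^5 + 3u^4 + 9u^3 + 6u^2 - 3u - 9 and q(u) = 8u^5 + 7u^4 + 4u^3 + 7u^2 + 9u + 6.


Distribute the minus sign:
  (-8u^5 + 3u^4 + 9u^3 + 6u^2 - 3u - 9)
- (8u^5 + 7u^4 + 4u^3 + 7u^2 + 9u + 6)
Negate second polynomial: -8u^5 - 7u^4 - 4u^3 - 7u^2 - 9u - 6
Add: -16u^5 - 4u^4 + 5u^3 - u^2 - 12u - 15


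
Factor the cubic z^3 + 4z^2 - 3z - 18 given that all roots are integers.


Try integer roots (divisors of -18). z=-3: p(-3)=0.
Divide out (z + 3): quotient is z^2 + z - 6.
Factor the quadratic: (z + 3)(z - 2)
Result: (z + 3)(z + 3)(z - 2)


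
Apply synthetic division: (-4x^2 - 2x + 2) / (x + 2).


Synthetic division with c = -2. Coefficients: -4, -2, 2
Bring down -4.
  -4 * -2 = 8; 8 - 2 = 6
  6 * -2 = -12; -12 + 2 = -10
Quotient: -4x + 6, Remainder: -10


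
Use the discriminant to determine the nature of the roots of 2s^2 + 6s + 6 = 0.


D = b^2 - 4ac = (6)^2 - 4(2)(6) = 36 - 48 = -12
Since D < 0: two complex conjugate roots (no real roots)


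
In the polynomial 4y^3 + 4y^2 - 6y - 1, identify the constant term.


Read off the constant term: -1


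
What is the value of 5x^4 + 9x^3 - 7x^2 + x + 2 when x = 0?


Using direct substitution:
  5 * (0)^4 = 0
  9 * (0)^3 = 0
  -7 * (0)^2 = 0
  1 * (0)^1 = 0
  constant: 2
Sum = 0 + 0 + 0 + 0 + 2 = 2


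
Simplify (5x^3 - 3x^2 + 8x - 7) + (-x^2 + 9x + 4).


Align terms by degree and add:
  5x^3 - 3x^2 + 8x - 7
  -x^2 + 9x + 4
= 5x^3 - 4x^2 + 17x - 3


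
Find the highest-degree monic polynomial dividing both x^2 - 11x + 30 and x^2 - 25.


Factor each:
  x^2 - 11x + 30 = (x - 5)(x - 6)
  x^2 - 25 = (x - 5)(x + 5)
Common monic factor: x - 5


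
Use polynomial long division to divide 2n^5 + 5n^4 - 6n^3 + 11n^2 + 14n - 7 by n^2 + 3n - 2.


(2n^5 + 5n^4 - 6n^3 + 11n^2 + 14n - 7) / (n^2 + 3n - 2)
Step 1: 2n^3 * (n^2 + 3n - 2) = 2n^5 + 6n^4 - 4n^3; subtract.
Step 2: -n^2 * (n^2 + 3n - 2) = -n^4 - 3n^3 + 2n^2; subtract.
Step 3: n * (n^2 + 3n - 2) = n^3 + 3n^2 - 2n; subtract.
Step 4: 6 * (n^2 + 3n - 2) = 6n^2 + 18n - 12; subtract.
Quotient: 2n^3 - n^2 + n + 6, Remainder: -2n + 5


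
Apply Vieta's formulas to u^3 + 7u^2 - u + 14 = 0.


Monic cubic u^3+bu^2+cu+d=0: sum=-b, pairwise sum=c, product=-d.
b=7, c=-1, d=14
r1+r2+r3 = -7
r1r2+r1r3+r2r3 = -1
r1r2r3 = -14


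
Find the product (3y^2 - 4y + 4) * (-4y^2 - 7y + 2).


Distribute each term of the first polynomial:
  (3y^2)(-4y^2 - 7y + 2) = -12y^4 - 21y^3 + 6y^2
  (-4y)(-4y^2 - 7y + 2) = 16y^3 + 28y^2 - 8y
  (4)(-4y^2 - 7y + 2) = -16y^2 - 28y + 8
Sum: -12y^4 - 5y^3 + 18y^2 - 36y + 8


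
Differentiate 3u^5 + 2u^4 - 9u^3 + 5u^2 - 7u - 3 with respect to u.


Apply the power rule term by term:
  d/du(3u^5) = 15u^4
  d/du(2u^4) = 8u^3
  d/du(-9u^3) = -27u^2
  d/du(5u^2) = 10u
  d/du(-7u) = -7
  d/du(-3) = 0
p'(u) = 15u^4 + 8u^3 - 27u^2 + 10u - 7


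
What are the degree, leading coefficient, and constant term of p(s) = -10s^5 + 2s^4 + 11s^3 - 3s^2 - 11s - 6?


Highest power of s is 5, with coefficient -10. Constant term is -6.
Degree = 5, leading coefficient = -10, constant term = -6


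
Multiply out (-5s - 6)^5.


Expand (-5s - 6)^5 by repeated multiplication:
  (-5s - 6)^2 = 25s^2 + 60s + 36
  (-5s - 6)^3 = -125s^3 - 450s^2 - 540s - 216
  (-5s - 6)^4 = 625s^4 + 3000s^3 + 5400s^2 + 4320s + 1296
= -3125s^5 - 18750s^4 - 45000s^3 - 54000s^2 - 32400s - 7776


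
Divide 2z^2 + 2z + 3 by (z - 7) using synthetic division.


Synthetic division with c = 7. Coefficients: 2, 2, 3
Bring down 2.
  2 * 7 = 14; 14 + 2 = 16
  16 * 7 = 112; 112 + 3 = 115
Quotient: 2z + 16, Remainder: 115


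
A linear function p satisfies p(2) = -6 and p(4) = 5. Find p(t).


p(t) = mt + b. Using p(2)=-6, p(4)=5:
m = (-6 - 5)/(2 - 4) = -11/-2 = 11/2
b = -6 - m*(2) = -6 - 11 = -17
p(t) = (11/2)t - 17


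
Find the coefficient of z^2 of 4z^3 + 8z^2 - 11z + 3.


Read off the coefficient of z^2: 8


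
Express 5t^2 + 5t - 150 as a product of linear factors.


Roots satisfy r1 + r2 = -b/a = -1 and r1*r2 = c/a = -30.
So r1 = -6, r2 = 5.
5t^2 + 5t - 150 = 5(t - r1)(t - r2) = 5(t + 6)(t - 5)


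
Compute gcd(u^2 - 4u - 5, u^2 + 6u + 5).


Factor each:
  u^2 - 4u - 5 = (u + 1)(u - 5)
  u^2 + 6u + 5 = (u + 1)(u + 5)
Common monic factor: u + 1


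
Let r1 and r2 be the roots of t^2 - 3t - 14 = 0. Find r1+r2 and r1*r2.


For at^2+bt+c=0: sum = -b/a, product = c/a.
a=1, b=-3, c=-14
Sum = -(-3)/1 = 3
Product = (-14)/1 = -14


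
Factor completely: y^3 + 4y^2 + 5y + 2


Try integer roots (divisors of 2). y=-1: p(-1)=0.
Divide out (y + 1): quotient is y^2 + 3y + 2.
Factor the quadratic: (y + 1)(y + 2)
Result: (y + 1)(y + 1)(y + 2)


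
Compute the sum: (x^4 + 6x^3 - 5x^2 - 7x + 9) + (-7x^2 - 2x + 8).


Align terms by degree and add:
  x^4 + 6x^3 - 5x^2 - 7x + 9
  -7x^2 - 2x + 8
= x^4 + 6x^3 - 12x^2 - 9x + 17


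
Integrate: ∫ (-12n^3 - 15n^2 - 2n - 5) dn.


Reverse power rule on each term:
  ∫ -12n^3 dn = -3n^4
  ∫ -15n^2 dn = -5n^3
  ∫ -2n dn = -n^2
  ∫ -5 dn = -5n
F(n) = -3n^4 - 5n^3 - n^2 - 5n + C


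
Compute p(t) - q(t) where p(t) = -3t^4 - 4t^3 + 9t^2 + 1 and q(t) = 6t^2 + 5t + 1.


Distribute the minus sign:
  (-3t^4 - 4t^3 + 9t^2 + 1)
- (6t^2 + 5t + 1)
Negate second polynomial: -6t^2 - 5t - 1
Add: -3t^4 - 4t^3 + 3t^2 - 5t


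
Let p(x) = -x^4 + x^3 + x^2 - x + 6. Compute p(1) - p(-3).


p(1) = 6
p(-3) = -90
p(1) - p(-3) = 6 + 90 = 96


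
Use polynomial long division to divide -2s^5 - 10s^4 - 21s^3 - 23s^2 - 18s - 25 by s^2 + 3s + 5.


(-2s^5 - 10s^4 - 21s^3 - 23s^2 - 18s - 25) / (s^2 + 3s + 5)
Step 1: -2s^3 * (s^2 + 3s + 5) = -2s^5 - 6s^4 - 10s^3; subtract.
Step 2: -4s^2 * (s^2 + 3s + 5) = -4s^4 - 12s^3 - 20s^2; subtract.
Step 3: s * (s^2 + 3s + 5) = s^3 + 3s^2 + 5s; subtract.
Step 4: -6 * (s^2 + 3s + 5) = -6s^2 - 18s - 30; subtract.
Quotient: -2s^3 - 4s^2 + s - 6, Remainder: -5s + 5


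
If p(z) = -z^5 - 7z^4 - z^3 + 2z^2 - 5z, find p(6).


Using direct substitution:
  -1 * (6)^5 = -7776
  -7 * (6)^4 = -9072
  -1 * (6)^3 = -216
  2 * (6)^2 = 72
  -5 * (6)^1 = -30
  constant: 0
Sum = -7776 - 9072 - 216 + 72 - 30 + 0 = -17022


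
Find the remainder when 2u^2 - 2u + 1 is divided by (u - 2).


By the Remainder Theorem, the remainder equals p(2):
  2*(2)^2 = 8
  -2*(2)^1 = -4
  constant: 1
Sum: 8 - 4 + 1 = 5


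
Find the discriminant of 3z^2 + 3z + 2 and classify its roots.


D = b^2 - 4ac = (3)^2 - 4(3)(2) = 9 - 24 = -15
Since D < 0: two complex conjugate roots (no real roots)


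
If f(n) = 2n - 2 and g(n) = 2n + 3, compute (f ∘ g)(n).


Substitute g(n) into f:
f(g(n)) = 2*(2n + 3) + (-2)
Expand and combine: 4n + 4


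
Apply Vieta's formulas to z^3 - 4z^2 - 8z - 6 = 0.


Monic cubic z^3+bz^2+cz+d=0: sum=-b, pairwise sum=c, product=-d.
b=-4, c=-8, d=-6
r1+r2+r3 = 4
r1r2+r1r3+r2r3 = -8
r1r2r3 = 6


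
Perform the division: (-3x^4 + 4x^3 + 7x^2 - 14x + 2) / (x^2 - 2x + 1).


(-3x^4 + 4x^3 + 7x^2 - 14x + 2) / (x^2 - 2x + 1)
Step 1: -3x^2 * (x^2 - 2x + 1) = -3x^4 + 6x^3 - 3x^2; subtract.
Step 2: -2x * (x^2 - 2x + 1) = -2x^3 + 4x^2 - 2x; subtract.
Step 3: 6 * (x^2 - 2x + 1) = 6x^2 - 12x + 6; subtract.
Quotient: -3x^2 - 2x + 6, Remainder: -4


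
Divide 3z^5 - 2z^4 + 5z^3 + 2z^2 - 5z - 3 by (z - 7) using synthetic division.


Synthetic division with c = 7. Coefficients: 3, -2, 5, 2, -5, -3
Bring down 3.
  3 * 7 = 21; 21 - 2 = 19
  19 * 7 = 133; 133 + 5 = 138
  138 * 7 = 966; 966 + 2 = 968
  968 * 7 = 6776; 6776 - 5 = 6771
  6771 * 7 = 47397; 47397 - 3 = 47394
Quotient: 3z^4 + 19z^3 + 138z^2 + 968z + 6771, Remainder: 47394


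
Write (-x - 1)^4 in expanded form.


Expand (-x - 1)^4 by repeated multiplication:
  (-x - 1)^2 = x^2 + 2x + 1
  (-x - 1)^3 = -x^3 - 3x^2 - 3x - 1
= x^4 + 4x^3 + 6x^2 + 4x + 1


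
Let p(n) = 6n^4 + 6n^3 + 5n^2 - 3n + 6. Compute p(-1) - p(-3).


p(-1) = 14
p(-3) = 384
p(-1) - p(-3) = 14 - 384 = -370


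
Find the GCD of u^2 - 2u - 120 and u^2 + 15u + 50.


Factor each:
  u^2 - 2u - 120 = (u + 10)(u - 12)
  u^2 + 15u + 50 = (u + 10)(u + 5)
Common monic factor: u + 10


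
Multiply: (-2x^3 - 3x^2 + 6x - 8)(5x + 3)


Distribute each term of the first polynomial:
  (-2x^3)(5x + 3) = -10x^4 - 6x^3
  (-3x^2)(5x + 3) = -15x^3 - 9x^2
  (6x)(5x + 3) = 30x^2 + 18x
  (-8)(5x + 3) = -40x - 24
Sum: -10x^4 - 21x^3 + 21x^2 - 22x - 24


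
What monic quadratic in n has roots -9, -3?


p(n) = (n + 9)(n + 3)
Expand: n^2 + 12n + 27


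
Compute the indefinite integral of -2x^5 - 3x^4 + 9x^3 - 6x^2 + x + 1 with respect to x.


Reverse power rule on each term:
  ∫ -2x^5 dx = -(1/3)x^6
  ∫ -3x^4 dx = -(3/5)x^5
  ∫ 9x^3 dx = (9/4)x^4
  ∫ -6x^2 dx = -2x^3
  ∫ x dx = (1/2)x^2
  ∫ 1 dx = x
F(x) = -(1/3)x^6 - (3/5)x^5 + (9/4)x^4 - 2x^3 + (1/2)x^2 + x + C


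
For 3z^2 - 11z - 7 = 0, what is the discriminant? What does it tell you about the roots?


D = b^2 - 4ac = (-11)^2 - 4(3)(-7) = 121 + 84 = 205
Since D > 0: two distinct irrational roots


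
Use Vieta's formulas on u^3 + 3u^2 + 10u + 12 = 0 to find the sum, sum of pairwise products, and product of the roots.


Monic cubic u^3+bu^2+cu+d=0: sum=-b, pairwise sum=c, product=-d.
b=3, c=10, d=12
r1+r2+r3 = -3
r1r2+r1r3+r2r3 = 10
r1r2r3 = -12


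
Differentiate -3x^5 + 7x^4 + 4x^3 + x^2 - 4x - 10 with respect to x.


Apply the power rule term by term:
  d/dx(-3x^5) = -15x^4
  d/dx(7x^4) = 28x^3
  d/dx(4x^3) = 12x^2
  d/dx(x^2) = 2x
  d/dx(-4x) = -4
  d/dx(-10) = 0
p'(x) = -15x^4 + 28x^3 + 12x^2 + 2x - 4


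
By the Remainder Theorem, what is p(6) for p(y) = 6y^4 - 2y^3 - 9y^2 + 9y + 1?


By the Remainder Theorem, the remainder equals p(6):
  6*(6)^4 = 7776
  -2*(6)^3 = -432
  -9*(6)^2 = -324
  9*(6)^1 = 54
  constant: 1
Sum: 7776 - 432 - 324 + 54 + 1 = 7075


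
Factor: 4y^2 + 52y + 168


Roots satisfy r1 + r2 = -b/a = -13 and r1*r2 = c/a = 42.
So r1 = -6, r2 = -7.
4y^2 + 52y + 168 = 4(y - r1)(y - r2) = 4(y + 6)(y + 7)


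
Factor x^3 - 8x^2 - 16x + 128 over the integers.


Try integer roots (divisors of 128). x=8: p(8)=0.
Divide out (x - 8): quotient is x^2 - 16.
Factor the quadratic: (x - 4)(x + 4)
Result: (x - 8)(x - 4)(x + 4)


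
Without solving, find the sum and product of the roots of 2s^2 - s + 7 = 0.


For as^2+bs+c=0: sum = -b/a, product = c/a.
a=2, b=-1, c=7
Sum = -(-1)/2 = 1/2
Product = (7)/2 = 7/2


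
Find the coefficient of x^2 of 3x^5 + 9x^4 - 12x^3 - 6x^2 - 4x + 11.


Read off the coefficient of x^2: -6


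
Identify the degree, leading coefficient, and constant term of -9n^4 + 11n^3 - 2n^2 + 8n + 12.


Highest power of n is 4, with coefficient -9. Constant term is 12.
Degree = 4, leading coefficient = -9, constant term = 12


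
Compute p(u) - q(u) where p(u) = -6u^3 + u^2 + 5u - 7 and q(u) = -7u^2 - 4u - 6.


Distribute the minus sign:
  (-6u^3 + u^2 + 5u - 7)
- (-7u^2 - 4u - 6)
Negate second polynomial: 7u^2 + 4u + 6
Add: -6u^3 + 8u^2 + 9u - 1


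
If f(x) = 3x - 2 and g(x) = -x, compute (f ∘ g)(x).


Substitute g(x) into f:
f(g(x)) = 3*(-x) + (-2)
Expand and combine: -3x - 2


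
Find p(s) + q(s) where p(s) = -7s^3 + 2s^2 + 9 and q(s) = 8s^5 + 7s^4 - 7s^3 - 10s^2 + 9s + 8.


Align terms by degree and add:
  -7s^3 + 2s^2 + 9
+ 8s^5 + 7s^4 - 7s^3 - 10s^2 + 9s + 8
= 8s^5 + 7s^4 - 14s^3 - 8s^2 + 9s + 17


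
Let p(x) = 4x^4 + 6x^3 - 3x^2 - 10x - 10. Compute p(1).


Using direct substitution:
  4 * (1)^4 = 4
  6 * (1)^3 = 6
  -3 * (1)^2 = -3
  -10 * (1)^1 = -10
  constant: -10
Sum = 4 + 6 - 3 - 10 - 10 = -13


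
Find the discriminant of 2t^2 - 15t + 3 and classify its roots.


D = b^2 - 4ac = (-15)^2 - 4(2)(3) = 225 - 24 = 201
Since D > 0: two distinct irrational roots


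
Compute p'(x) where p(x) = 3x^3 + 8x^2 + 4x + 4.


Apply the power rule term by term:
  d/dx(3x^3) = 9x^2
  d/dx(8x^2) = 16x
  d/dx(4x) = 4
  d/dx(4) = 0
p'(x) = 9x^2 + 16x + 4


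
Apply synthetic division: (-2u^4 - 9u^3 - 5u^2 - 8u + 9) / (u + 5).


Synthetic division with c = -5. Coefficients: -2, -9, -5, -8, 9
Bring down -2.
  -2 * -5 = 10; 10 - 9 = 1
  1 * -5 = -5; -5 - 5 = -10
  -10 * -5 = 50; 50 - 8 = 42
  42 * -5 = -210; -210 + 9 = -201
Quotient: -2u^3 + u^2 - 10u + 42, Remainder: -201


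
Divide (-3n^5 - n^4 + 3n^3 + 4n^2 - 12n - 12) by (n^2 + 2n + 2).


(-3n^5 - n^4 + 3n^3 + 4n^2 - 12n - 12) / (n^2 + 2n + 2)
Step 1: -3n^3 * (n^2 + 2n + 2) = -3n^5 - 6n^4 - 6n^3; subtract.
Step 2: 5n^2 * (n^2 + 2n + 2) = 5n^4 + 10n^3 + 10n^2; subtract.
Step 3: -n * (n^2 + 2n + 2) = -n^3 - 2n^2 - 2n; subtract.
Step 4: -4 * (n^2 + 2n + 2) = -4n^2 - 8n - 8; subtract.
Quotient: -3n^3 + 5n^2 - n - 4, Remainder: -2n - 4


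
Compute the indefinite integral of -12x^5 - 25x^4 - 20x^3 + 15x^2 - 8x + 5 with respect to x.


Reverse power rule on each term:
  ∫ -12x^5 dx = -2x^6
  ∫ -25x^4 dx = -5x^5
  ∫ -20x^3 dx = -5x^4
  ∫ 15x^2 dx = 5x^3
  ∫ -8x dx = -4x^2
  ∫ 5 dx = 5x
F(x) = -2x^6 - 5x^5 - 5x^4 + 5x^3 - 4x^2 + 5x + C


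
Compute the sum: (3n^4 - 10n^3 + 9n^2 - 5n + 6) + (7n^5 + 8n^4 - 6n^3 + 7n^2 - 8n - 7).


Align terms by degree and add:
  3n^4 - 10n^3 + 9n^2 - 5n + 6
+ 7n^5 + 8n^4 - 6n^3 + 7n^2 - 8n - 7
= 7n^5 + 11n^4 - 16n^3 + 16n^2 - 13n - 1


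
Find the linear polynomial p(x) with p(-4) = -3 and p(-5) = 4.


p(x) = mx + b. Using p(-4)=-3, p(-5)=4:
m = (-3 - 4)/(-4 + 5) = -7/1 = -7
b = -3 - m*(-4) = -3 - 28 = -31
p(x) = -7x - 31


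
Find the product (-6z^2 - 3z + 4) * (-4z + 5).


Distribute each term of the first polynomial:
  (-6z^2)(-4z + 5) = 24z^3 - 30z^2
  (-3z)(-4z + 5) = 12z^2 - 15z
  (4)(-4z + 5) = -16z + 20
Sum: 24z^3 - 18z^2 - 31z + 20


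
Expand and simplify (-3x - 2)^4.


Expand (-3x - 2)^4 by repeated multiplication:
  (-3x - 2)^2 = 9x^2 + 12x + 4
  (-3x - 2)^3 = -27x^3 - 54x^2 - 36x - 8
= 81x^4 + 216x^3 + 216x^2 + 96x + 16


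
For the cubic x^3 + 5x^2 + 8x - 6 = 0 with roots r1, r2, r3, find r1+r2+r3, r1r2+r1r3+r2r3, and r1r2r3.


Monic cubic x^3+bx^2+cx+d=0: sum=-b, pairwise sum=c, product=-d.
b=5, c=8, d=-6
r1+r2+r3 = -5
r1r2+r1r3+r2r3 = 8
r1r2r3 = 6


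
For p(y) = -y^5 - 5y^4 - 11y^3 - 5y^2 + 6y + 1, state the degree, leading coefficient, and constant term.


Highest power of y is 5, with coefficient -1. Constant term is 1.
Degree = 5, leading coefficient = -1, constant term = 1


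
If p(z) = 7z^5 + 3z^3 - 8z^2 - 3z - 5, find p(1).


Using direct substitution:
  7 * (1)^5 = 7
  0 * (1)^4 = 0
  3 * (1)^3 = 3
  -8 * (1)^2 = -8
  -3 * (1)^1 = -3
  constant: -5
Sum = 7 + 0 + 3 - 8 - 3 - 5 = -6


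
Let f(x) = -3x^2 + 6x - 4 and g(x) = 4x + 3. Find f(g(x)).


Substitute g(x) into f:
f(g(x)) = -3*(4x + 3)^2 + 6*(4x + 3) + (-4)
(4x + 3)^2 = 16x^2 + 24x + 9
Expand and combine: -48x^2 - 48x - 13


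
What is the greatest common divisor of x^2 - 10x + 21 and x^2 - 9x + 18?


Factor each:
  x^2 - 10x + 21 = (x - 3)(x - 7)
  x^2 - 9x + 18 = (x - 3)(x - 6)
Common monic factor: x - 3


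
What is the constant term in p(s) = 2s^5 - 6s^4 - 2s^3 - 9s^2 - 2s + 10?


Read off the constant term: 10


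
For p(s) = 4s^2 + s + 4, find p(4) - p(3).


p(4) = 72
p(3) = 43
p(4) - p(3) = 72 - 43 = 29


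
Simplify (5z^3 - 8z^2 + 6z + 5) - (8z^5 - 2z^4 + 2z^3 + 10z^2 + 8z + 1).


Distribute the minus sign:
  (5z^3 - 8z^2 + 6z + 5)
- (8z^5 - 2z^4 + 2z^3 + 10z^2 + 8z + 1)
Negate second polynomial: -8z^5 + 2z^4 - 2z^3 - 10z^2 - 8z - 1
Add: -8z^5 + 2z^4 + 3z^3 - 18z^2 - 2z + 4


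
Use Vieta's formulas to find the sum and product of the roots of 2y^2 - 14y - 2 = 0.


For ay^2+by+c=0: sum = -b/a, product = c/a.
a=2, b=-14, c=-2
Sum = -(-14)/2 = 7
Product = (-2)/2 = -1


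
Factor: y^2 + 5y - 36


Roots satisfy r1 + r2 = -b/a = -5 and r1*r2 = c/a = -36.
So r1 = -9, r2 = 4.
y^2 + 5y - 36 = (y - r1)(y - r2) = (y + 9)(y - 4)


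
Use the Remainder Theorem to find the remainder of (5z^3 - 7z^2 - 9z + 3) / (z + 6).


By the Remainder Theorem, the remainder equals p(-6):
  5*(-6)^3 = -1080
  -7*(-6)^2 = -252
  -9*(-6)^1 = 54
  constant: 3
Sum: -1080 - 252 + 54 + 3 = -1275


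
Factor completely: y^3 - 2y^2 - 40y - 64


Try integer roots (divisors of -64). y=-4: p(-4)=0.
Divide out (y + 4): quotient is y^2 - 6y - 16.
Factor the quadratic: (y + 2)(y - 8)
Result: (y + 4)(y + 2)(y - 8)


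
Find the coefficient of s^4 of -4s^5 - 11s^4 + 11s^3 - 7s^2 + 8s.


Read off the coefficient of s^4: -11


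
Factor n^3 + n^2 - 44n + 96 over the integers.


Try integer roots (divisors of 96). n=3: p(3)=0.
Divide out (n - 3): quotient is n^2 + 4n - 32.
Factor the quadratic: (n - 4)(n + 8)
Result: (n - 3)(n - 4)(n + 8)


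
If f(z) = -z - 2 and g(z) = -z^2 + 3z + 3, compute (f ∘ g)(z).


Substitute g(z) into f:
f(g(z)) = -1*(-z^2 + 3z + 3) + (-2)
Expand and combine: z^2 - 3z - 5


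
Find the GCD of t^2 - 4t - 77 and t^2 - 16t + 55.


Factor each:
  t^2 - 4t - 77 = (t - 11)(t + 7)
  t^2 - 16t + 55 = (t - 11)(t - 5)
Common monic factor: t - 11


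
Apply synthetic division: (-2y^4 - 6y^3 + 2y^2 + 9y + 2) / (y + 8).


Synthetic division with c = -8. Coefficients: -2, -6, 2, 9, 2
Bring down -2.
  -2 * -8 = 16; 16 - 6 = 10
  10 * -8 = -80; -80 + 2 = -78
  -78 * -8 = 624; 624 + 9 = 633
  633 * -8 = -5064; -5064 + 2 = -5062
Quotient: -2y^3 + 10y^2 - 78y + 633, Remainder: -5062


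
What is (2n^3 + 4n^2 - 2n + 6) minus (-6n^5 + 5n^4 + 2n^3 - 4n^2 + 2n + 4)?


Distribute the minus sign:
  (2n^3 + 4n^2 - 2n + 6)
- (-6n^5 + 5n^4 + 2n^3 - 4n^2 + 2n + 4)
Negate second polynomial: 6n^5 - 5n^4 - 2n^3 + 4n^2 - 2n - 4
Add: 6n^5 - 5n^4 + 8n^2 - 4n + 2


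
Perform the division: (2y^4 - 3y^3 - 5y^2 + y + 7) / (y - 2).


(2y^4 - 3y^3 - 5y^2 + y + 7) / (y - 2)
Step 1: 2y^3 * (y - 2) = 2y^4 - 4y^3; subtract.
Step 2: y^2 * (y - 2) = y^3 - 2y^2; subtract.
Step 3: -3y * (y - 2) = -3y^2 + 6y; subtract.
Step 4: -5 * (y - 2) = -5y + 10; subtract.
Quotient: 2y^3 + y^2 - 3y - 5, Remainder: -3


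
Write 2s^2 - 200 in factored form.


Roots satisfy r1 + r2 = -b/a = 0 and r1*r2 = c/a = -100.
So r1 = -10, r2 = 10.
2s^2 - 200 = 2(s - r1)(s - r2) = 2(s + 10)(s - 10)


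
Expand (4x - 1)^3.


Expand (4x - 1)^3 by repeated multiplication:
  (4x - 1)^2 = 16x^2 - 8x + 1
= 64x^3 - 48x^2 + 12x - 1


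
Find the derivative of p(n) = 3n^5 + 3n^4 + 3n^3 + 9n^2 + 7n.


Apply the power rule term by term:
  d/dn(3n^5) = 15n^4
  d/dn(3n^4) = 12n^3
  d/dn(3n^3) = 9n^2
  d/dn(9n^2) = 18n
  d/dn(7n) = 7
p'(n) = 15n^4 + 12n^3 + 9n^2 + 18n + 7


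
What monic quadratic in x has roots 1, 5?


p(x) = (x - 1)(x - 5)
Expand: x^2 - 6x + 5


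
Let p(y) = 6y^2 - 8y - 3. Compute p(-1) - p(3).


p(-1) = 11
p(3) = 27
p(-1) - p(3) = 11 - 27 = -16


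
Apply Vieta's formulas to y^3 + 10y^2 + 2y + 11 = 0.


Monic cubic y^3+by^2+cy+d=0: sum=-b, pairwise sum=c, product=-d.
b=10, c=2, d=11
r1+r2+r3 = -10
r1r2+r1r3+r2r3 = 2
r1r2r3 = -11


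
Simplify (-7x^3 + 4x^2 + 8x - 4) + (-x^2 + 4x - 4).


Align terms by degree and add:
  -7x^3 + 4x^2 + 8x - 4
  -x^2 + 4x - 4
= -7x^3 + 3x^2 + 12x - 8


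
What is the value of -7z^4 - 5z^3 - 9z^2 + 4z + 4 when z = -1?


Using direct substitution:
  -7 * (-1)^4 = -7
  -5 * (-1)^3 = 5
  -9 * (-1)^2 = -9
  4 * (-1)^1 = -4
  constant: 4
Sum = -7 + 5 - 9 - 4 + 4 = -11


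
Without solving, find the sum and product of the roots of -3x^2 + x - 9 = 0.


For ax^2+bx+c=0: sum = -b/a, product = c/a.
a=-3, b=1, c=-9
Sum = -(1)/-3 = 1/3
Product = (-9)/-3 = 3


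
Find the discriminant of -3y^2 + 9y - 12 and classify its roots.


D = b^2 - 4ac = (9)^2 - 4(-3)(-12) = 81 - 144 = -63
Since D < 0: two complex conjugate roots (no real roots)


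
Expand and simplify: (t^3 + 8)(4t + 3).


Distribute each term of the first polynomial:
  (t^3)(4t + 3) = 4t^4 + 3t^3
  (8)(4t + 3) = 32t + 24
Sum: 4t^4 + 3t^3 + 32t + 24


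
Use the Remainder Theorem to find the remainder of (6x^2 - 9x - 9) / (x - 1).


By the Remainder Theorem, the remainder equals p(1):
  6*(1)^2 = 6
  -9*(1)^1 = -9
  constant: -9
Sum: 6 - 9 - 9 = -12


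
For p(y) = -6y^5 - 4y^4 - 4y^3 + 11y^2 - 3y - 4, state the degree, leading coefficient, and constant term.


Highest power of y is 5, with coefficient -6. Constant term is -4.
Degree = 5, leading coefficient = -6, constant term = -4


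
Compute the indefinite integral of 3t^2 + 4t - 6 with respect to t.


Reverse power rule on each term:
  ∫ 3t^2 dt = t^3
  ∫ 4t dt = 2t^2
  ∫ -6 dt = -6t
F(t) = t^3 + 2t^2 - 6t + C


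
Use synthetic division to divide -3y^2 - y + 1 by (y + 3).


Synthetic division with c = -3. Coefficients: -3, -1, 1
Bring down -3.
  -3 * -3 = 9; 9 - 1 = 8
  8 * -3 = -24; -24 + 1 = -23
Quotient: -3y + 8, Remainder: -23


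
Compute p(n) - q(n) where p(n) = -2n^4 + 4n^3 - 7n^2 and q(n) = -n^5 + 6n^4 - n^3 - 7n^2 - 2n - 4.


Distribute the minus sign:
  (-2n^4 + 4n^3 - 7n^2)
- (-n^5 + 6n^4 - n^3 - 7n^2 - 2n - 4)
Negate second polynomial: n^5 - 6n^4 + n^3 + 7n^2 + 2n + 4
Add: n^5 - 8n^4 + 5n^3 + 2n + 4


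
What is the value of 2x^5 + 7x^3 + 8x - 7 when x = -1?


Using direct substitution:
  2 * (-1)^5 = -2
  0 * (-1)^4 = 0
  7 * (-1)^3 = -7
  0 * (-1)^2 = 0
  8 * (-1)^1 = -8
  constant: -7
Sum = -2 + 0 - 7 + 0 - 8 - 7 = -24


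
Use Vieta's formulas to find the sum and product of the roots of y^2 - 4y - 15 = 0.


For ay^2+by+c=0: sum = -b/a, product = c/a.
a=1, b=-4, c=-15
Sum = -(-4)/1 = 4
Product = (-15)/1 = -15


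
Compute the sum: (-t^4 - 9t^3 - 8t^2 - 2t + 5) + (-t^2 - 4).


Align terms by degree and add:
  -t^4 - 9t^3 - 8t^2 - 2t + 5
  -t^2 - 4
= -t^4 - 9t^3 - 9t^2 - 2t + 1


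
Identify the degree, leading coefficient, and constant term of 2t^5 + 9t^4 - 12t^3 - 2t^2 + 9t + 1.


Highest power of t is 5, with coefficient 2. Constant term is 1.
Degree = 5, leading coefficient = 2, constant term = 1


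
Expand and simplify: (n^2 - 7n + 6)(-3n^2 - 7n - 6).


Distribute each term of the first polynomial:
  (n^2)(-3n^2 - 7n - 6) = -3n^4 - 7n^3 - 6n^2
  (-7n)(-3n^2 - 7n - 6) = 21n^3 + 49n^2 + 42n
  (6)(-3n^2 - 7n - 6) = -18n^2 - 42n - 36
Sum: -3n^4 + 14n^3 + 25n^2 - 36


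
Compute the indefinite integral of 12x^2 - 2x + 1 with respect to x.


Reverse power rule on each term:
  ∫ 12x^2 dx = 4x^3
  ∫ -2x dx = -x^2
  ∫ 1 dx = x
F(x) = 4x^3 - x^2 + x + C


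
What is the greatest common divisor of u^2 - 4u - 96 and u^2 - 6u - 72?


Factor each:
  u^2 - 4u - 96 = (u - 12)(u + 8)
  u^2 - 6u - 72 = (u - 12)(u + 6)
Common monic factor: u - 12


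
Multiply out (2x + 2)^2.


Expand (2x + 2)^2 by repeated multiplication:
= 4x^2 + 8x + 4


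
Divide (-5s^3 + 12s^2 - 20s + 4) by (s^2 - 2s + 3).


(-5s^3 + 12s^2 - 20s + 4) / (s^2 - 2s + 3)
Step 1: -5s * (s^2 - 2s + 3) = -5s^3 + 10s^2 - 15s; subtract.
Step 2: 2 * (s^2 - 2s + 3) = 2s^2 - 4s + 6; subtract.
Quotient: -5s + 2, Remainder: -s - 2


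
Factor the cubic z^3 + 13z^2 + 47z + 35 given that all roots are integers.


Try integer roots (divisors of 35). z=-7: p(-7)=0.
Divide out (z + 7): quotient is z^2 + 6z + 5.
Factor the quadratic: (z + 5)(z + 1)
Result: (z + 7)(z + 5)(z + 1)


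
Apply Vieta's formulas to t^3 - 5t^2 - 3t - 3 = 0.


Monic cubic t^3+bt^2+ct+d=0: sum=-b, pairwise sum=c, product=-d.
b=-5, c=-3, d=-3
r1+r2+r3 = 5
r1r2+r1r3+r2r3 = -3
r1r2r3 = 3


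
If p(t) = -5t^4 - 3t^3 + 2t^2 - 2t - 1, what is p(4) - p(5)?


p(4) = -1449
p(5) = -3461
p(4) - p(5) = -1449 + 3461 = 2012


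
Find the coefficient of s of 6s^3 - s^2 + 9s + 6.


Read off the coefficient of s: 9


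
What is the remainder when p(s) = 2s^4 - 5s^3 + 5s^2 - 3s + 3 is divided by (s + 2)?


By the Remainder Theorem, the remainder equals p(-2):
  2*(-2)^4 = 32
  -5*(-2)^3 = 40
  5*(-2)^2 = 20
  -3*(-2)^1 = 6
  constant: 3
Sum: 32 + 40 + 20 + 6 + 3 = 101


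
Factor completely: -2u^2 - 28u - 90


Roots satisfy r1 + r2 = -b/a = -14 and r1*r2 = c/a = 45.
So r1 = -9, r2 = -5.
-2u^2 - 28u - 90 = -2(u - r1)(u - r2) = -2(u + 9)(u + 5)


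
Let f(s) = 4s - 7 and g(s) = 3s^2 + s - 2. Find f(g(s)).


Substitute g(s) into f:
f(g(s)) = 4*(3s^2 + s - 2) + (-7)
Expand and combine: 12s^2 + 4s - 15


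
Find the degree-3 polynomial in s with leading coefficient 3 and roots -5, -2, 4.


p(s) = 3(s + 5)(s + 2)(s - 4)
Expand: 3s^3 + 9s^2 - 54s - 120


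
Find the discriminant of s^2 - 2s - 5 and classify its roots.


D = b^2 - 4ac = (-2)^2 - 4(1)(-5) = 4 + 20 = 24
Since D > 0: two distinct irrational roots


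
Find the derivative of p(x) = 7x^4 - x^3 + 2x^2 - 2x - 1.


Apply the power rule term by term:
  d/dx(7x^4) = 28x^3
  d/dx(-x^3) = -3x^2
  d/dx(2x^2) = 4x
  d/dx(-2x) = -2
  d/dx(-1) = 0
p'(x) = 28x^3 - 3x^2 + 4x - 2


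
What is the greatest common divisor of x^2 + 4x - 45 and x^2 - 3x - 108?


Factor each:
  x^2 + 4x - 45 = (x + 9)(x - 5)
  x^2 - 3x - 108 = (x + 9)(x - 12)
Common monic factor: x + 9


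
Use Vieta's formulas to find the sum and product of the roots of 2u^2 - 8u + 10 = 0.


For au^2+bu+c=0: sum = -b/a, product = c/a.
a=2, b=-8, c=10
Sum = -(-8)/2 = 4
Product = (10)/2 = 5


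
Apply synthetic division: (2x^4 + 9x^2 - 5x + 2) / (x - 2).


Synthetic division with c = 2. Coefficients: 2, 0, 9, -5, 2
Bring down 2.
  2 * 2 = 4; 4 + 0 = 4
  4 * 2 = 8; 8 + 9 = 17
  17 * 2 = 34; 34 - 5 = 29
  29 * 2 = 58; 58 + 2 = 60
Quotient: 2x^3 + 4x^2 + 17x + 29, Remainder: 60


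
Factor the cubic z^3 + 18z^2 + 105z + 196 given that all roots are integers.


Try integer roots (divisors of 196). z=-7: p(-7)=0.
Divide out (z + 7): quotient is z^2 + 11z + 28.
Factor the quadratic: (z + 7)(z + 4)
Result: (z + 7)(z + 7)(z + 4)


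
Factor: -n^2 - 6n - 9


Roots satisfy r1 + r2 = -b/a = -6 and r1*r2 = c/a = 9.
So r1 = -3, r2 = -3.
-n^2 - 6n - 9 = -(n - r1)(n - r2) = -(n + 3)(n + 3)


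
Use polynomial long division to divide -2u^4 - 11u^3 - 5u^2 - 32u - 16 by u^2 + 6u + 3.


(-2u^4 - 11u^3 - 5u^2 - 32u - 16) / (u^2 + 6u + 3)
Step 1: -2u^2 * (u^2 + 6u + 3) = -2u^4 - 12u^3 - 6u^2; subtract.
Step 2: u * (u^2 + 6u + 3) = u^3 + 6u^2 + 3u; subtract.
Step 3: -5 * (u^2 + 6u + 3) = -5u^2 - 30u - 15; subtract.
Quotient: -2u^2 + u - 5, Remainder: -5u - 1


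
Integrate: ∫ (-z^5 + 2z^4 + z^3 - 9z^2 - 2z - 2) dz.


Reverse power rule on each term:
  ∫ -z^5 dz = -(1/6)z^6
  ∫ 2z^4 dz = (2/5)z^5
  ∫ z^3 dz = (1/4)z^4
  ∫ -9z^2 dz = -3z^3
  ∫ -2z dz = -z^2
  ∫ -2 dz = -2z
F(z) = -(1/6)z^6 + (2/5)z^5 + (1/4)z^4 - 3z^3 - z^2 - 2z + C
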